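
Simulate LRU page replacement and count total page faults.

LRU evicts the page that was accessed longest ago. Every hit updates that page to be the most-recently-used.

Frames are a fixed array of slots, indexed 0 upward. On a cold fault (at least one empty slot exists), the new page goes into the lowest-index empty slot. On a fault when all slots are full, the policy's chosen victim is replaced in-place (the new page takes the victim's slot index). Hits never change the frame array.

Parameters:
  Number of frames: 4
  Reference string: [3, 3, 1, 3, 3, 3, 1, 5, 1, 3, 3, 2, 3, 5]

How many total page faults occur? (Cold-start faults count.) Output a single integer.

Step 0: ref 3 → FAULT, frames=[3,-,-,-]
Step 1: ref 3 → HIT, frames=[3,-,-,-]
Step 2: ref 1 → FAULT, frames=[3,1,-,-]
Step 3: ref 3 → HIT, frames=[3,1,-,-]
Step 4: ref 3 → HIT, frames=[3,1,-,-]
Step 5: ref 3 → HIT, frames=[3,1,-,-]
Step 6: ref 1 → HIT, frames=[3,1,-,-]
Step 7: ref 5 → FAULT, frames=[3,1,5,-]
Step 8: ref 1 → HIT, frames=[3,1,5,-]
Step 9: ref 3 → HIT, frames=[3,1,5,-]
Step 10: ref 3 → HIT, frames=[3,1,5,-]
Step 11: ref 2 → FAULT, frames=[3,1,5,2]
Step 12: ref 3 → HIT, frames=[3,1,5,2]
Step 13: ref 5 → HIT, frames=[3,1,5,2]
Total faults: 4

Answer: 4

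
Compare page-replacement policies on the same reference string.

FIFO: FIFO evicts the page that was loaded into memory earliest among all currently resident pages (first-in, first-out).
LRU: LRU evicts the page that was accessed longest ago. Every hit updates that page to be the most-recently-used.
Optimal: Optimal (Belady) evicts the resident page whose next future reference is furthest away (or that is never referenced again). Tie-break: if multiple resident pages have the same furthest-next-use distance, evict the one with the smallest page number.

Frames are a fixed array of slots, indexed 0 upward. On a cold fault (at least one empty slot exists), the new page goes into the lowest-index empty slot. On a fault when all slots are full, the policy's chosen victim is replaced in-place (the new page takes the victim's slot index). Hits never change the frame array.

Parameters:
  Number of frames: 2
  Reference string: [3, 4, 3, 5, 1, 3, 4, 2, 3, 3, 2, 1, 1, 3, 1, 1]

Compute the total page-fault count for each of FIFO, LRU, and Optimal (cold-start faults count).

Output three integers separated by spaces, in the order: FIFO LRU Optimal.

Answer: 9 10 7

Derivation:
--- FIFO ---
  step 0: ref 3 -> FAULT, frames=[3,-] (faults so far: 1)
  step 1: ref 4 -> FAULT, frames=[3,4] (faults so far: 2)
  step 2: ref 3 -> HIT, frames=[3,4] (faults so far: 2)
  step 3: ref 5 -> FAULT, evict 3, frames=[5,4] (faults so far: 3)
  step 4: ref 1 -> FAULT, evict 4, frames=[5,1] (faults so far: 4)
  step 5: ref 3 -> FAULT, evict 5, frames=[3,1] (faults so far: 5)
  step 6: ref 4 -> FAULT, evict 1, frames=[3,4] (faults so far: 6)
  step 7: ref 2 -> FAULT, evict 3, frames=[2,4] (faults so far: 7)
  step 8: ref 3 -> FAULT, evict 4, frames=[2,3] (faults so far: 8)
  step 9: ref 3 -> HIT, frames=[2,3] (faults so far: 8)
  step 10: ref 2 -> HIT, frames=[2,3] (faults so far: 8)
  step 11: ref 1 -> FAULT, evict 2, frames=[1,3] (faults so far: 9)
  step 12: ref 1 -> HIT, frames=[1,3] (faults so far: 9)
  step 13: ref 3 -> HIT, frames=[1,3] (faults so far: 9)
  step 14: ref 1 -> HIT, frames=[1,3] (faults so far: 9)
  step 15: ref 1 -> HIT, frames=[1,3] (faults so far: 9)
  FIFO total faults: 9
--- LRU ---
  step 0: ref 3 -> FAULT, frames=[3,-] (faults so far: 1)
  step 1: ref 4 -> FAULT, frames=[3,4] (faults so far: 2)
  step 2: ref 3 -> HIT, frames=[3,4] (faults so far: 2)
  step 3: ref 5 -> FAULT, evict 4, frames=[3,5] (faults so far: 3)
  step 4: ref 1 -> FAULT, evict 3, frames=[1,5] (faults so far: 4)
  step 5: ref 3 -> FAULT, evict 5, frames=[1,3] (faults so far: 5)
  step 6: ref 4 -> FAULT, evict 1, frames=[4,3] (faults so far: 6)
  step 7: ref 2 -> FAULT, evict 3, frames=[4,2] (faults so far: 7)
  step 8: ref 3 -> FAULT, evict 4, frames=[3,2] (faults so far: 8)
  step 9: ref 3 -> HIT, frames=[3,2] (faults so far: 8)
  step 10: ref 2 -> HIT, frames=[3,2] (faults so far: 8)
  step 11: ref 1 -> FAULT, evict 3, frames=[1,2] (faults so far: 9)
  step 12: ref 1 -> HIT, frames=[1,2] (faults so far: 9)
  step 13: ref 3 -> FAULT, evict 2, frames=[1,3] (faults so far: 10)
  step 14: ref 1 -> HIT, frames=[1,3] (faults so far: 10)
  step 15: ref 1 -> HIT, frames=[1,3] (faults so far: 10)
  LRU total faults: 10
--- Optimal ---
  step 0: ref 3 -> FAULT, frames=[3,-] (faults so far: 1)
  step 1: ref 4 -> FAULT, frames=[3,4] (faults so far: 2)
  step 2: ref 3 -> HIT, frames=[3,4] (faults so far: 2)
  step 3: ref 5 -> FAULT, evict 4, frames=[3,5] (faults so far: 3)
  step 4: ref 1 -> FAULT, evict 5, frames=[3,1] (faults so far: 4)
  step 5: ref 3 -> HIT, frames=[3,1] (faults so far: 4)
  step 6: ref 4 -> FAULT, evict 1, frames=[3,4] (faults so far: 5)
  step 7: ref 2 -> FAULT, evict 4, frames=[3,2] (faults so far: 6)
  step 8: ref 3 -> HIT, frames=[3,2] (faults so far: 6)
  step 9: ref 3 -> HIT, frames=[3,2] (faults so far: 6)
  step 10: ref 2 -> HIT, frames=[3,2] (faults so far: 6)
  step 11: ref 1 -> FAULT, evict 2, frames=[3,1] (faults so far: 7)
  step 12: ref 1 -> HIT, frames=[3,1] (faults so far: 7)
  step 13: ref 3 -> HIT, frames=[3,1] (faults so far: 7)
  step 14: ref 1 -> HIT, frames=[3,1] (faults so far: 7)
  step 15: ref 1 -> HIT, frames=[3,1] (faults so far: 7)
  Optimal total faults: 7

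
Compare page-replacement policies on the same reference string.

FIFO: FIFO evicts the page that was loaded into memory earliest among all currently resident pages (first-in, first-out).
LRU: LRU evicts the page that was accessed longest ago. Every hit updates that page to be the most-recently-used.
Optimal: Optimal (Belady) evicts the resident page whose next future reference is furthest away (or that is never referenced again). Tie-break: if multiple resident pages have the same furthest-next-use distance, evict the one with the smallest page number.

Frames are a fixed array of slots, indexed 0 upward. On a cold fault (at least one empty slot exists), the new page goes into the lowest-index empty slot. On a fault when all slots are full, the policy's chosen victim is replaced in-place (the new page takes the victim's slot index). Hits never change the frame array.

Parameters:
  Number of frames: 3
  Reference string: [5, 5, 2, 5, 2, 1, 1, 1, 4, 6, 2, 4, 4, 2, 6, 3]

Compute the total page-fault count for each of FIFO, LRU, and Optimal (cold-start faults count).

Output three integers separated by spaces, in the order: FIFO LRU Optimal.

Answer: 7 7 6

Derivation:
--- FIFO ---
  step 0: ref 5 -> FAULT, frames=[5,-,-] (faults so far: 1)
  step 1: ref 5 -> HIT, frames=[5,-,-] (faults so far: 1)
  step 2: ref 2 -> FAULT, frames=[5,2,-] (faults so far: 2)
  step 3: ref 5 -> HIT, frames=[5,2,-] (faults so far: 2)
  step 4: ref 2 -> HIT, frames=[5,2,-] (faults so far: 2)
  step 5: ref 1 -> FAULT, frames=[5,2,1] (faults so far: 3)
  step 6: ref 1 -> HIT, frames=[5,2,1] (faults so far: 3)
  step 7: ref 1 -> HIT, frames=[5,2,1] (faults so far: 3)
  step 8: ref 4 -> FAULT, evict 5, frames=[4,2,1] (faults so far: 4)
  step 9: ref 6 -> FAULT, evict 2, frames=[4,6,1] (faults so far: 5)
  step 10: ref 2 -> FAULT, evict 1, frames=[4,6,2] (faults so far: 6)
  step 11: ref 4 -> HIT, frames=[4,6,2] (faults so far: 6)
  step 12: ref 4 -> HIT, frames=[4,6,2] (faults so far: 6)
  step 13: ref 2 -> HIT, frames=[4,6,2] (faults so far: 6)
  step 14: ref 6 -> HIT, frames=[4,6,2] (faults so far: 6)
  step 15: ref 3 -> FAULT, evict 4, frames=[3,6,2] (faults so far: 7)
  FIFO total faults: 7
--- LRU ---
  step 0: ref 5 -> FAULT, frames=[5,-,-] (faults so far: 1)
  step 1: ref 5 -> HIT, frames=[5,-,-] (faults so far: 1)
  step 2: ref 2 -> FAULT, frames=[5,2,-] (faults so far: 2)
  step 3: ref 5 -> HIT, frames=[5,2,-] (faults so far: 2)
  step 4: ref 2 -> HIT, frames=[5,2,-] (faults so far: 2)
  step 5: ref 1 -> FAULT, frames=[5,2,1] (faults so far: 3)
  step 6: ref 1 -> HIT, frames=[5,2,1] (faults so far: 3)
  step 7: ref 1 -> HIT, frames=[5,2,1] (faults so far: 3)
  step 8: ref 4 -> FAULT, evict 5, frames=[4,2,1] (faults so far: 4)
  step 9: ref 6 -> FAULT, evict 2, frames=[4,6,1] (faults so far: 5)
  step 10: ref 2 -> FAULT, evict 1, frames=[4,6,2] (faults so far: 6)
  step 11: ref 4 -> HIT, frames=[4,6,2] (faults so far: 6)
  step 12: ref 4 -> HIT, frames=[4,6,2] (faults so far: 6)
  step 13: ref 2 -> HIT, frames=[4,6,2] (faults so far: 6)
  step 14: ref 6 -> HIT, frames=[4,6,2] (faults so far: 6)
  step 15: ref 3 -> FAULT, evict 4, frames=[3,6,2] (faults so far: 7)
  LRU total faults: 7
--- Optimal ---
  step 0: ref 5 -> FAULT, frames=[5,-,-] (faults so far: 1)
  step 1: ref 5 -> HIT, frames=[5,-,-] (faults so far: 1)
  step 2: ref 2 -> FAULT, frames=[5,2,-] (faults so far: 2)
  step 3: ref 5 -> HIT, frames=[5,2,-] (faults so far: 2)
  step 4: ref 2 -> HIT, frames=[5,2,-] (faults so far: 2)
  step 5: ref 1 -> FAULT, frames=[5,2,1] (faults so far: 3)
  step 6: ref 1 -> HIT, frames=[5,2,1] (faults so far: 3)
  step 7: ref 1 -> HIT, frames=[5,2,1] (faults so far: 3)
  step 8: ref 4 -> FAULT, evict 1, frames=[5,2,4] (faults so far: 4)
  step 9: ref 6 -> FAULT, evict 5, frames=[6,2,4] (faults so far: 5)
  step 10: ref 2 -> HIT, frames=[6,2,4] (faults so far: 5)
  step 11: ref 4 -> HIT, frames=[6,2,4] (faults so far: 5)
  step 12: ref 4 -> HIT, frames=[6,2,4] (faults so far: 5)
  step 13: ref 2 -> HIT, frames=[6,2,4] (faults so far: 5)
  step 14: ref 6 -> HIT, frames=[6,2,4] (faults so far: 5)
  step 15: ref 3 -> FAULT, evict 2, frames=[6,3,4] (faults so far: 6)
  Optimal total faults: 6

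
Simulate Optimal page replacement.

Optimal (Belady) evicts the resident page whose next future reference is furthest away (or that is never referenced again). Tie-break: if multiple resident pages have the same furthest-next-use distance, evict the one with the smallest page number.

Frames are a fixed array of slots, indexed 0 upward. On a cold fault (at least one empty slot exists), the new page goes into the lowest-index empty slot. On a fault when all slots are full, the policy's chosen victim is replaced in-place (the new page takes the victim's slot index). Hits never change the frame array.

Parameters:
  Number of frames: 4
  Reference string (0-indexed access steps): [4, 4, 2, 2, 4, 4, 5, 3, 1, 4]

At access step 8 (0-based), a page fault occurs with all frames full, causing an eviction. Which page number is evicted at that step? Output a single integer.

Step 0: ref 4 -> FAULT, frames=[4,-,-,-]
Step 1: ref 4 -> HIT, frames=[4,-,-,-]
Step 2: ref 2 -> FAULT, frames=[4,2,-,-]
Step 3: ref 2 -> HIT, frames=[4,2,-,-]
Step 4: ref 4 -> HIT, frames=[4,2,-,-]
Step 5: ref 4 -> HIT, frames=[4,2,-,-]
Step 6: ref 5 -> FAULT, frames=[4,2,5,-]
Step 7: ref 3 -> FAULT, frames=[4,2,5,3]
Step 8: ref 1 -> FAULT, evict 2, frames=[4,1,5,3]
At step 8: evicted page 2

Answer: 2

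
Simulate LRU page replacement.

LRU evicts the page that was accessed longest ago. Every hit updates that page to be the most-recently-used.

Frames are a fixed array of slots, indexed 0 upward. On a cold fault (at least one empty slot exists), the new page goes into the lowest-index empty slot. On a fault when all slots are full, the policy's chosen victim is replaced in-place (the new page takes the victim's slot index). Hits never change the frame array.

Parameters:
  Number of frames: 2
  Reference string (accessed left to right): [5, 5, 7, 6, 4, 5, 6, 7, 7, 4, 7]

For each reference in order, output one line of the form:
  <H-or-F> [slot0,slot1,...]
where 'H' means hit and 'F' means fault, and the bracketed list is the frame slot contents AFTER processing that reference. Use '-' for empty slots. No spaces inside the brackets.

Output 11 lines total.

F [5,-]
H [5,-]
F [5,7]
F [6,7]
F [6,4]
F [5,4]
F [5,6]
F [7,6]
H [7,6]
F [7,4]
H [7,4]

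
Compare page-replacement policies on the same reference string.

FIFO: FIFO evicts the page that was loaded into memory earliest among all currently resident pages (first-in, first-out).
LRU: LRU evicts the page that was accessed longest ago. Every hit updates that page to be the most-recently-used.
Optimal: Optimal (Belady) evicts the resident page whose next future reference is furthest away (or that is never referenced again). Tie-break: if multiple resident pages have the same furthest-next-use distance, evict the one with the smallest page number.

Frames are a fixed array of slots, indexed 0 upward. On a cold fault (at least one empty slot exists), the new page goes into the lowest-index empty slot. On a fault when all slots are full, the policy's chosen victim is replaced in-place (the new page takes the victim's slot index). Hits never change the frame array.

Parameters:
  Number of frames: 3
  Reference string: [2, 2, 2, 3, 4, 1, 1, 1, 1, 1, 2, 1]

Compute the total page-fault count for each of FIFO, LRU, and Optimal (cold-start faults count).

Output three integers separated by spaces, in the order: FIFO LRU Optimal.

--- FIFO ---
  step 0: ref 2 -> FAULT, frames=[2,-,-] (faults so far: 1)
  step 1: ref 2 -> HIT, frames=[2,-,-] (faults so far: 1)
  step 2: ref 2 -> HIT, frames=[2,-,-] (faults so far: 1)
  step 3: ref 3 -> FAULT, frames=[2,3,-] (faults so far: 2)
  step 4: ref 4 -> FAULT, frames=[2,3,4] (faults so far: 3)
  step 5: ref 1 -> FAULT, evict 2, frames=[1,3,4] (faults so far: 4)
  step 6: ref 1 -> HIT, frames=[1,3,4] (faults so far: 4)
  step 7: ref 1 -> HIT, frames=[1,3,4] (faults so far: 4)
  step 8: ref 1 -> HIT, frames=[1,3,4] (faults so far: 4)
  step 9: ref 1 -> HIT, frames=[1,3,4] (faults so far: 4)
  step 10: ref 2 -> FAULT, evict 3, frames=[1,2,4] (faults so far: 5)
  step 11: ref 1 -> HIT, frames=[1,2,4] (faults so far: 5)
  FIFO total faults: 5
--- LRU ---
  step 0: ref 2 -> FAULT, frames=[2,-,-] (faults so far: 1)
  step 1: ref 2 -> HIT, frames=[2,-,-] (faults so far: 1)
  step 2: ref 2 -> HIT, frames=[2,-,-] (faults so far: 1)
  step 3: ref 3 -> FAULT, frames=[2,3,-] (faults so far: 2)
  step 4: ref 4 -> FAULT, frames=[2,3,4] (faults so far: 3)
  step 5: ref 1 -> FAULT, evict 2, frames=[1,3,4] (faults so far: 4)
  step 6: ref 1 -> HIT, frames=[1,3,4] (faults so far: 4)
  step 7: ref 1 -> HIT, frames=[1,3,4] (faults so far: 4)
  step 8: ref 1 -> HIT, frames=[1,3,4] (faults so far: 4)
  step 9: ref 1 -> HIT, frames=[1,3,4] (faults so far: 4)
  step 10: ref 2 -> FAULT, evict 3, frames=[1,2,4] (faults so far: 5)
  step 11: ref 1 -> HIT, frames=[1,2,4] (faults so far: 5)
  LRU total faults: 5
--- Optimal ---
  step 0: ref 2 -> FAULT, frames=[2,-,-] (faults so far: 1)
  step 1: ref 2 -> HIT, frames=[2,-,-] (faults so far: 1)
  step 2: ref 2 -> HIT, frames=[2,-,-] (faults so far: 1)
  step 3: ref 3 -> FAULT, frames=[2,3,-] (faults so far: 2)
  step 4: ref 4 -> FAULT, frames=[2,3,4] (faults so far: 3)
  step 5: ref 1 -> FAULT, evict 3, frames=[2,1,4] (faults so far: 4)
  step 6: ref 1 -> HIT, frames=[2,1,4] (faults so far: 4)
  step 7: ref 1 -> HIT, frames=[2,1,4] (faults so far: 4)
  step 8: ref 1 -> HIT, frames=[2,1,4] (faults so far: 4)
  step 9: ref 1 -> HIT, frames=[2,1,4] (faults so far: 4)
  step 10: ref 2 -> HIT, frames=[2,1,4] (faults so far: 4)
  step 11: ref 1 -> HIT, frames=[2,1,4] (faults so far: 4)
  Optimal total faults: 4

Answer: 5 5 4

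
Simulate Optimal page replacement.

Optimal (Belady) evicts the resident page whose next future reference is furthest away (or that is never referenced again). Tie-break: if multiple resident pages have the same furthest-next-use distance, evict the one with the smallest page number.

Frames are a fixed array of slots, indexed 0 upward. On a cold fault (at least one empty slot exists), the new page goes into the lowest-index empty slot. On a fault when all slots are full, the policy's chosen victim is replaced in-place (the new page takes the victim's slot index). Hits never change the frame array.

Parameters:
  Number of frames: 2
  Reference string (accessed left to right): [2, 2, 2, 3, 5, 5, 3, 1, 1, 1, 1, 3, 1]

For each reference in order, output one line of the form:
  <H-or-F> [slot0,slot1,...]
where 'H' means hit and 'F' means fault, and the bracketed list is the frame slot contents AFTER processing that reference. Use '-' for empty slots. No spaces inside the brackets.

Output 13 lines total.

F [2,-]
H [2,-]
H [2,-]
F [2,3]
F [5,3]
H [5,3]
H [5,3]
F [1,3]
H [1,3]
H [1,3]
H [1,3]
H [1,3]
H [1,3]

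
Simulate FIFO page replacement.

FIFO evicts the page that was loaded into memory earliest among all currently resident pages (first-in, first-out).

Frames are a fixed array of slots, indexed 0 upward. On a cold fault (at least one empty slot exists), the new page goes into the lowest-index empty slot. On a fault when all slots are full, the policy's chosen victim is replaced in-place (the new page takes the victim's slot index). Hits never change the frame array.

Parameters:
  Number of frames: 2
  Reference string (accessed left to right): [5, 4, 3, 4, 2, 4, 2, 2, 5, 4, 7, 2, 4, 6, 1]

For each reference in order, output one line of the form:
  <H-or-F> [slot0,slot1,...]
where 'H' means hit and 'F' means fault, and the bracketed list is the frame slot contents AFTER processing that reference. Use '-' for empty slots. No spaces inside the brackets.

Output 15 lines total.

F [5,-]
F [5,4]
F [3,4]
H [3,4]
F [3,2]
F [4,2]
H [4,2]
H [4,2]
F [4,5]
H [4,5]
F [7,5]
F [7,2]
F [4,2]
F [4,6]
F [1,6]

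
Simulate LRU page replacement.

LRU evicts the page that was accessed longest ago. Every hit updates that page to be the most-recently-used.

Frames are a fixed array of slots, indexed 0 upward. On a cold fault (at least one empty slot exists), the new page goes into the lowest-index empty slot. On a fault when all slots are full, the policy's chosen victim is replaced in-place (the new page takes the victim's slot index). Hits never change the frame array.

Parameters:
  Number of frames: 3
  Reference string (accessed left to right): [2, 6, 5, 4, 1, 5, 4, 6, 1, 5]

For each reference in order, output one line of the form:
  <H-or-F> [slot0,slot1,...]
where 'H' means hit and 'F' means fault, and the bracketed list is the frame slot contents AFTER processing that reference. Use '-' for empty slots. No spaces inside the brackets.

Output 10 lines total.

F [2,-,-]
F [2,6,-]
F [2,6,5]
F [4,6,5]
F [4,1,5]
H [4,1,5]
H [4,1,5]
F [4,6,5]
F [4,6,1]
F [5,6,1]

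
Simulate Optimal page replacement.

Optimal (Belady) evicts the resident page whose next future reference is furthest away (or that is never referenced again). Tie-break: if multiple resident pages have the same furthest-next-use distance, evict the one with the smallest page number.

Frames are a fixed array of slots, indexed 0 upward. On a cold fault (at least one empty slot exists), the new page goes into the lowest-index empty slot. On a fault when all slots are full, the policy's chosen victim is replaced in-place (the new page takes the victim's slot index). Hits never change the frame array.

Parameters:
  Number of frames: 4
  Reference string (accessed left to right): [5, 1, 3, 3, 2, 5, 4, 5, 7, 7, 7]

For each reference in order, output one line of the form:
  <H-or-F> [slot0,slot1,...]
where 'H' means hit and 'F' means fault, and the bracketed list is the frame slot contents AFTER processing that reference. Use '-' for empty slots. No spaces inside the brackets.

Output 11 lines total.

F [5,-,-,-]
F [5,1,-,-]
F [5,1,3,-]
H [5,1,3,-]
F [5,1,3,2]
H [5,1,3,2]
F [5,4,3,2]
H [5,4,3,2]
F [5,4,3,7]
H [5,4,3,7]
H [5,4,3,7]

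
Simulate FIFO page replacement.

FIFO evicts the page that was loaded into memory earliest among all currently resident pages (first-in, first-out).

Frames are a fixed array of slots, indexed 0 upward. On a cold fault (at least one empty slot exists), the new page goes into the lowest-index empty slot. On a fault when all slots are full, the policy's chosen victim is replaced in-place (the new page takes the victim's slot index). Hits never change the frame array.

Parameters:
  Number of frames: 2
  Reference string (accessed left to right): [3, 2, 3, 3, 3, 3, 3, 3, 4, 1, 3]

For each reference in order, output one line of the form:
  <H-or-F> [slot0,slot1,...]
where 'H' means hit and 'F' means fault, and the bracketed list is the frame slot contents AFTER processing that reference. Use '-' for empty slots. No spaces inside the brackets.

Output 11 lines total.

F [3,-]
F [3,2]
H [3,2]
H [3,2]
H [3,2]
H [3,2]
H [3,2]
H [3,2]
F [4,2]
F [4,1]
F [3,1]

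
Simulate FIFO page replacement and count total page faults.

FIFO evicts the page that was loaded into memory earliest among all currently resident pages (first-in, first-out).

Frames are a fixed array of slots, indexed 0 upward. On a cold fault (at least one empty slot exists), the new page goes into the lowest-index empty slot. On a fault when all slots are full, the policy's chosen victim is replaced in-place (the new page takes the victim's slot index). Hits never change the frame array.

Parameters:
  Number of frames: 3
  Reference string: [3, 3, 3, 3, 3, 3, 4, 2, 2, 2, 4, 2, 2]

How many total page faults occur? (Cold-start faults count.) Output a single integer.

Answer: 3

Derivation:
Step 0: ref 3 → FAULT, frames=[3,-,-]
Step 1: ref 3 → HIT, frames=[3,-,-]
Step 2: ref 3 → HIT, frames=[3,-,-]
Step 3: ref 3 → HIT, frames=[3,-,-]
Step 4: ref 3 → HIT, frames=[3,-,-]
Step 5: ref 3 → HIT, frames=[3,-,-]
Step 6: ref 4 → FAULT, frames=[3,4,-]
Step 7: ref 2 → FAULT, frames=[3,4,2]
Step 8: ref 2 → HIT, frames=[3,4,2]
Step 9: ref 2 → HIT, frames=[3,4,2]
Step 10: ref 4 → HIT, frames=[3,4,2]
Step 11: ref 2 → HIT, frames=[3,4,2]
Step 12: ref 2 → HIT, frames=[3,4,2]
Total faults: 3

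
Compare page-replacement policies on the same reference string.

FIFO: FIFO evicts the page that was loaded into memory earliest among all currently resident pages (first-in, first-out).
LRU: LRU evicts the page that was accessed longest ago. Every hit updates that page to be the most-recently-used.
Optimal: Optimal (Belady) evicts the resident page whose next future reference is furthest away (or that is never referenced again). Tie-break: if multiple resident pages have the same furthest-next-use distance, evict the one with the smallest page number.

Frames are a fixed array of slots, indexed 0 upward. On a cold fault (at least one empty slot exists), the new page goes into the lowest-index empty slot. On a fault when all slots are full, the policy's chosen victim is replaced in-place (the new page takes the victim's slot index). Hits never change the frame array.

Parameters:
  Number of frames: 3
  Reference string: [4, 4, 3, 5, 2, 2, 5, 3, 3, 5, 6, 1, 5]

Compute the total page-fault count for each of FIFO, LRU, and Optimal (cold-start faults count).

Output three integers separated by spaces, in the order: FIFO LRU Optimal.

Answer: 7 6 6

Derivation:
--- FIFO ---
  step 0: ref 4 -> FAULT, frames=[4,-,-] (faults so far: 1)
  step 1: ref 4 -> HIT, frames=[4,-,-] (faults so far: 1)
  step 2: ref 3 -> FAULT, frames=[4,3,-] (faults so far: 2)
  step 3: ref 5 -> FAULT, frames=[4,3,5] (faults so far: 3)
  step 4: ref 2 -> FAULT, evict 4, frames=[2,3,5] (faults so far: 4)
  step 5: ref 2 -> HIT, frames=[2,3,5] (faults so far: 4)
  step 6: ref 5 -> HIT, frames=[2,3,5] (faults so far: 4)
  step 7: ref 3 -> HIT, frames=[2,3,5] (faults so far: 4)
  step 8: ref 3 -> HIT, frames=[2,3,5] (faults so far: 4)
  step 9: ref 5 -> HIT, frames=[2,3,5] (faults so far: 4)
  step 10: ref 6 -> FAULT, evict 3, frames=[2,6,5] (faults so far: 5)
  step 11: ref 1 -> FAULT, evict 5, frames=[2,6,1] (faults so far: 6)
  step 12: ref 5 -> FAULT, evict 2, frames=[5,6,1] (faults so far: 7)
  FIFO total faults: 7
--- LRU ---
  step 0: ref 4 -> FAULT, frames=[4,-,-] (faults so far: 1)
  step 1: ref 4 -> HIT, frames=[4,-,-] (faults so far: 1)
  step 2: ref 3 -> FAULT, frames=[4,3,-] (faults so far: 2)
  step 3: ref 5 -> FAULT, frames=[4,3,5] (faults so far: 3)
  step 4: ref 2 -> FAULT, evict 4, frames=[2,3,5] (faults so far: 4)
  step 5: ref 2 -> HIT, frames=[2,3,5] (faults so far: 4)
  step 6: ref 5 -> HIT, frames=[2,3,5] (faults so far: 4)
  step 7: ref 3 -> HIT, frames=[2,3,5] (faults so far: 4)
  step 8: ref 3 -> HIT, frames=[2,3,5] (faults so far: 4)
  step 9: ref 5 -> HIT, frames=[2,3,5] (faults so far: 4)
  step 10: ref 6 -> FAULT, evict 2, frames=[6,3,5] (faults so far: 5)
  step 11: ref 1 -> FAULT, evict 3, frames=[6,1,5] (faults so far: 6)
  step 12: ref 5 -> HIT, frames=[6,1,5] (faults so far: 6)
  LRU total faults: 6
--- Optimal ---
  step 0: ref 4 -> FAULT, frames=[4,-,-] (faults so far: 1)
  step 1: ref 4 -> HIT, frames=[4,-,-] (faults so far: 1)
  step 2: ref 3 -> FAULT, frames=[4,3,-] (faults so far: 2)
  step 3: ref 5 -> FAULT, frames=[4,3,5] (faults so far: 3)
  step 4: ref 2 -> FAULT, evict 4, frames=[2,3,5] (faults so far: 4)
  step 5: ref 2 -> HIT, frames=[2,3,5] (faults so far: 4)
  step 6: ref 5 -> HIT, frames=[2,3,5] (faults so far: 4)
  step 7: ref 3 -> HIT, frames=[2,3,5] (faults so far: 4)
  step 8: ref 3 -> HIT, frames=[2,3,5] (faults so far: 4)
  step 9: ref 5 -> HIT, frames=[2,3,5] (faults so far: 4)
  step 10: ref 6 -> FAULT, evict 2, frames=[6,3,5] (faults so far: 5)
  step 11: ref 1 -> FAULT, evict 3, frames=[6,1,5] (faults so far: 6)
  step 12: ref 5 -> HIT, frames=[6,1,5] (faults so far: 6)
  Optimal total faults: 6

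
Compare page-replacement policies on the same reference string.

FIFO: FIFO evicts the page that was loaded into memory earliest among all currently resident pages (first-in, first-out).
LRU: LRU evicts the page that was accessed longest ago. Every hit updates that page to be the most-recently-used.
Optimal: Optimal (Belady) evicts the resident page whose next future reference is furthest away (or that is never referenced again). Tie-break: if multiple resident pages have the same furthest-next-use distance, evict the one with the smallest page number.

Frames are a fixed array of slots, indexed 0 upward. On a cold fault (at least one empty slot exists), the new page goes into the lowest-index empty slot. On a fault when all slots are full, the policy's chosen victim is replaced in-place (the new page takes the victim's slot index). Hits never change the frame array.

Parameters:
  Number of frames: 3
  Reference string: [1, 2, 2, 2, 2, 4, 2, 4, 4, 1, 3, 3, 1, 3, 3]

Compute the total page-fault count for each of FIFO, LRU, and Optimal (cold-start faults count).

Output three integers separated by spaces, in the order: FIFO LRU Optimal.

Answer: 5 4 4

Derivation:
--- FIFO ---
  step 0: ref 1 -> FAULT, frames=[1,-,-] (faults so far: 1)
  step 1: ref 2 -> FAULT, frames=[1,2,-] (faults so far: 2)
  step 2: ref 2 -> HIT, frames=[1,2,-] (faults so far: 2)
  step 3: ref 2 -> HIT, frames=[1,2,-] (faults so far: 2)
  step 4: ref 2 -> HIT, frames=[1,2,-] (faults so far: 2)
  step 5: ref 4 -> FAULT, frames=[1,2,4] (faults so far: 3)
  step 6: ref 2 -> HIT, frames=[1,2,4] (faults so far: 3)
  step 7: ref 4 -> HIT, frames=[1,2,4] (faults so far: 3)
  step 8: ref 4 -> HIT, frames=[1,2,4] (faults so far: 3)
  step 9: ref 1 -> HIT, frames=[1,2,4] (faults so far: 3)
  step 10: ref 3 -> FAULT, evict 1, frames=[3,2,4] (faults so far: 4)
  step 11: ref 3 -> HIT, frames=[3,2,4] (faults so far: 4)
  step 12: ref 1 -> FAULT, evict 2, frames=[3,1,4] (faults so far: 5)
  step 13: ref 3 -> HIT, frames=[3,1,4] (faults so far: 5)
  step 14: ref 3 -> HIT, frames=[3,1,4] (faults so far: 5)
  FIFO total faults: 5
--- LRU ---
  step 0: ref 1 -> FAULT, frames=[1,-,-] (faults so far: 1)
  step 1: ref 2 -> FAULT, frames=[1,2,-] (faults so far: 2)
  step 2: ref 2 -> HIT, frames=[1,2,-] (faults so far: 2)
  step 3: ref 2 -> HIT, frames=[1,2,-] (faults so far: 2)
  step 4: ref 2 -> HIT, frames=[1,2,-] (faults so far: 2)
  step 5: ref 4 -> FAULT, frames=[1,2,4] (faults so far: 3)
  step 6: ref 2 -> HIT, frames=[1,2,4] (faults so far: 3)
  step 7: ref 4 -> HIT, frames=[1,2,4] (faults so far: 3)
  step 8: ref 4 -> HIT, frames=[1,2,4] (faults so far: 3)
  step 9: ref 1 -> HIT, frames=[1,2,4] (faults so far: 3)
  step 10: ref 3 -> FAULT, evict 2, frames=[1,3,4] (faults so far: 4)
  step 11: ref 3 -> HIT, frames=[1,3,4] (faults so far: 4)
  step 12: ref 1 -> HIT, frames=[1,3,4] (faults so far: 4)
  step 13: ref 3 -> HIT, frames=[1,3,4] (faults so far: 4)
  step 14: ref 3 -> HIT, frames=[1,3,4] (faults so far: 4)
  LRU total faults: 4
--- Optimal ---
  step 0: ref 1 -> FAULT, frames=[1,-,-] (faults so far: 1)
  step 1: ref 2 -> FAULT, frames=[1,2,-] (faults so far: 2)
  step 2: ref 2 -> HIT, frames=[1,2,-] (faults so far: 2)
  step 3: ref 2 -> HIT, frames=[1,2,-] (faults so far: 2)
  step 4: ref 2 -> HIT, frames=[1,2,-] (faults so far: 2)
  step 5: ref 4 -> FAULT, frames=[1,2,4] (faults so far: 3)
  step 6: ref 2 -> HIT, frames=[1,2,4] (faults so far: 3)
  step 7: ref 4 -> HIT, frames=[1,2,4] (faults so far: 3)
  step 8: ref 4 -> HIT, frames=[1,2,4] (faults so far: 3)
  step 9: ref 1 -> HIT, frames=[1,2,4] (faults so far: 3)
  step 10: ref 3 -> FAULT, evict 2, frames=[1,3,4] (faults so far: 4)
  step 11: ref 3 -> HIT, frames=[1,3,4] (faults so far: 4)
  step 12: ref 1 -> HIT, frames=[1,3,4] (faults so far: 4)
  step 13: ref 3 -> HIT, frames=[1,3,4] (faults so far: 4)
  step 14: ref 3 -> HIT, frames=[1,3,4] (faults so far: 4)
  Optimal total faults: 4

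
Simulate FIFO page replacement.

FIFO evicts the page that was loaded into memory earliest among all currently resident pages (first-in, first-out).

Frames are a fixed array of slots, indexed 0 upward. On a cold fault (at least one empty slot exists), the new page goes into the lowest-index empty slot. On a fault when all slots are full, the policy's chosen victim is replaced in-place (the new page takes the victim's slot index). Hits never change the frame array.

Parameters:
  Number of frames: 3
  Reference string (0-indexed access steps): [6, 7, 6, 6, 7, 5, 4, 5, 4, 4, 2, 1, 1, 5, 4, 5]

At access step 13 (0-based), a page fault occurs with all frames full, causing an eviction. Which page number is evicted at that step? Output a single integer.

Step 0: ref 6 -> FAULT, frames=[6,-,-]
Step 1: ref 7 -> FAULT, frames=[6,7,-]
Step 2: ref 6 -> HIT, frames=[6,7,-]
Step 3: ref 6 -> HIT, frames=[6,7,-]
Step 4: ref 7 -> HIT, frames=[6,7,-]
Step 5: ref 5 -> FAULT, frames=[6,7,5]
Step 6: ref 4 -> FAULT, evict 6, frames=[4,7,5]
Step 7: ref 5 -> HIT, frames=[4,7,5]
Step 8: ref 4 -> HIT, frames=[4,7,5]
Step 9: ref 4 -> HIT, frames=[4,7,5]
Step 10: ref 2 -> FAULT, evict 7, frames=[4,2,5]
Step 11: ref 1 -> FAULT, evict 5, frames=[4,2,1]
Step 12: ref 1 -> HIT, frames=[4,2,1]
Step 13: ref 5 -> FAULT, evict 4, frames=[5,2,1]
At step 13: evicted page 4

Answer: 4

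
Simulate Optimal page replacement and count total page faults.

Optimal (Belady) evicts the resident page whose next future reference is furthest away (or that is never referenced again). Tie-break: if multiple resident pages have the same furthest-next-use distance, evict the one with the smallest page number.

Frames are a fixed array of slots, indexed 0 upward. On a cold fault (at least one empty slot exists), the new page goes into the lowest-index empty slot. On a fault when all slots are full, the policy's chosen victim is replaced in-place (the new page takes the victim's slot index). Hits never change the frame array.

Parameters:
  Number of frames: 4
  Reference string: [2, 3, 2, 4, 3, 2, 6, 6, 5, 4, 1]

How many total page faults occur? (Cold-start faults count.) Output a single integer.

Answer: 6

Derivation:
Step 0: ref 2 → FAULT, frames=[2,-,-,-]
Step 1: ref 3 → FAULT, frames=[2,3,-,-]
Step 2: ref 2 → HIT, frames=[2,3,-,-]
Step 3: ref 4 → FAULT, frames=[2,3,4,-]
Step 4: ref 3 → HIT, frames=[2,3,4,-]
Step 5: ref 2 → HIT, frames=[2,3,4,-]
Step 6: ref 6 → FAULT, frames=[2,3,4,6]
Step 7: ref 6 → HIT, frames=[2,3,4,6]
Step 8: ref 5 → FAULT (evict 2), frames=[5,3,4,6]
Step 9: ref 4 → HIT, frames=[5,3,4,6]
Step 10: ref 1 → FAULT (evict 3), frames=[5,1,4,6]
Total faults: 6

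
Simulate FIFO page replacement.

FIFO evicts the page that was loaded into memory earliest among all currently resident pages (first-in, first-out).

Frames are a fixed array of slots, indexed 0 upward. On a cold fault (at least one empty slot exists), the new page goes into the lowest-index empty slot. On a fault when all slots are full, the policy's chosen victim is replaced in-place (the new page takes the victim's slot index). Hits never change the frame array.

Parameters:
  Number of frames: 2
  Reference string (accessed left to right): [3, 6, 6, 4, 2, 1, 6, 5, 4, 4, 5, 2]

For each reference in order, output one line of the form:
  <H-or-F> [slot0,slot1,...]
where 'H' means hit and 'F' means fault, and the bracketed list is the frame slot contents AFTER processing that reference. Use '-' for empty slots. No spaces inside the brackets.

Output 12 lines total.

F [3,-]
F [3,6]
H [3,6]
F [4,6]
F [4,2]
F [1,2]
F [1,6]
F [5,6]
F [5,4]
H [5,4]
H [5,4]
F [2,4]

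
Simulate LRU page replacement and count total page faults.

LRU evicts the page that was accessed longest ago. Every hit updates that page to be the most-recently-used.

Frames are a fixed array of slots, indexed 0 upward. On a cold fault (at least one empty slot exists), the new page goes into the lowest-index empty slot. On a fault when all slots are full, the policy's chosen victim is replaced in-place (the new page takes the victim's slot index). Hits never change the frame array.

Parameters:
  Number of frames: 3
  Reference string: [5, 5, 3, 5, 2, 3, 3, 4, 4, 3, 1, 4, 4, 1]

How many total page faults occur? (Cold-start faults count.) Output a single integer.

Step 0: ref 5 → FAULT, frames=[5,-,-]
Step 1: ref 5 → HIT, frames=[5,-,-]
Step 2: ref 3 → FAULT, frames=[5,3,-]
Step 3: ref 5 → HIT, frames=[5,3,-]
Step 4: ref 2 → FAULT, frames=[5,3,2]
Step 5: ref 3 → HIT, frames=[5,3,2]
Step 6: ref 3 → HIT, frames=[5,3,2]
Step 7: ref 4 → FAULT (evict 5), frames=[4,3,2]
Step 8: ref 4 → HIT, frames=[4,3,2]
Step 9: ref 3 → HIT, frames=[4,3,2]
Step 10: ref 1 → FAULT (evict 2), frames=[4,3,1]
Step 11: ref 4 → HIT, frames=[4,3,1]
Step 12: ref 4 → HIT, frames=[4,3,1]
Step 13: ref 1 → HIT, frames=[4,3,1]
Total faults: 5

Answer: 5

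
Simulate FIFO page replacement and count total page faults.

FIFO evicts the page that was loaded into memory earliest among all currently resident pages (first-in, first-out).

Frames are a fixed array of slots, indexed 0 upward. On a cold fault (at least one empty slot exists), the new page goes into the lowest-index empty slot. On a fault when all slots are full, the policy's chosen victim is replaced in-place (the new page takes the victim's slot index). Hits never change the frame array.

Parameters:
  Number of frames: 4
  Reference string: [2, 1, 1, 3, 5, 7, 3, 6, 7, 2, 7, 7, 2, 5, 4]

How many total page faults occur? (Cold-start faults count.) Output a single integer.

Step 0: ref 2 → FAULT, frames=[2,-,-,-]
Step 1: ref 1 → FAULT, frames=[2,1,-,-]
Step 2: ref 1 → HIT, frames=[2,1,-,-]
Step 3: ref 3 → FAULT, frames=[2,1,3,-]
Step 4: ref 5 → FAULT, frames=[2,1,3,5]
Step 5: ref 7 → FAULT (evict 2), frames=[7,1,3,5]
Step 6: ref 3 → HIT, frames=[7,1,3,5]
Step 7: ref 6 → FAULT (evict 1), frames=[7,6,3,5]
Step 8: ref 7 → HIT, frames=[7,6,3,5]
Step 9: ref 2 → FAULT (evict 3), frames=[7,6,2,5]
Step 10: ref 7 → HIT, frames=[7,6,2,5]
Step 11: ref 7 → HIT, frames=[7,6,2,5]
Step 12: ref 2 → HIT, frames=[7,6,2,5]
Step 13: ref 5 → HIT, frames=[7,6,2,5]
Step 14: ref 4 → FAULT (evict 5), frames=[7,6,2,4]
Total faults: 8

Answer: 8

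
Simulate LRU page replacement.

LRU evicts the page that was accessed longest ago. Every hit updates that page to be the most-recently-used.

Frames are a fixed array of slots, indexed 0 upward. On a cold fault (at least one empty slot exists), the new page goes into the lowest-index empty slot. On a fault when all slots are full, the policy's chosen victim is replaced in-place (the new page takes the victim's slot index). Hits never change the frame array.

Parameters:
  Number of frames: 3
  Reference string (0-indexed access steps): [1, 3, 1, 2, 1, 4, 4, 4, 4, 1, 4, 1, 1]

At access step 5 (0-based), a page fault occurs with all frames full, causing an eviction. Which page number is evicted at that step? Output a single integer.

Answer: 3

Derivation:
Step 0: ref 1 -> FAULT, frames=[1,-,-]
Step 1: ref 3 -> FAULT, frames=[1,3,-]
Step 2: ref 1 -> HIT, frames=[1,3,-]
Step 3: ref 2 -> FAULT, frames=[1,3,2]
Step 4: ref 1 -> HIT, frames=[1,3,2]
Step 5: ref 4 -> FAULT, evict 3, frames=[1,4,2]
At step 5: evicted page 3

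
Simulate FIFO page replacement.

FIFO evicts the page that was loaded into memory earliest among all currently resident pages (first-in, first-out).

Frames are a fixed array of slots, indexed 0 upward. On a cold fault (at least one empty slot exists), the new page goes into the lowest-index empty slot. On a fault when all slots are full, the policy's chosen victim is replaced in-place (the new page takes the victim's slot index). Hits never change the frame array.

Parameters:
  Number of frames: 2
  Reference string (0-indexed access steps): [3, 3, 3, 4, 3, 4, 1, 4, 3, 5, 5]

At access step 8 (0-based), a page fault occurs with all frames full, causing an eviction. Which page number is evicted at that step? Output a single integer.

Answer: 4

Derivation:
Step 0: ref 3 -> FAULT, frames=[3,-]
Step 1: ref 3 -> HIT, frames=[3,-]
Step 2: ref 3 -> HIT, frames=[3,-]
Step 3: ref 4 -> FAULT, frames=[3,4]
Step 4: ref 3 -> HIT, frames=[3,4]
Step 5: ref 4 -> HIT, frames=[3,4]
Step 6: ref 1 -> FAULT, evict 3, frames=[1,4]
Step 7: ref 4 -> HIT, frames=[1,4]
Step 8: ref 3 -> FAULT, evict 4, frames=[1,3]
At step 8: evicted page 4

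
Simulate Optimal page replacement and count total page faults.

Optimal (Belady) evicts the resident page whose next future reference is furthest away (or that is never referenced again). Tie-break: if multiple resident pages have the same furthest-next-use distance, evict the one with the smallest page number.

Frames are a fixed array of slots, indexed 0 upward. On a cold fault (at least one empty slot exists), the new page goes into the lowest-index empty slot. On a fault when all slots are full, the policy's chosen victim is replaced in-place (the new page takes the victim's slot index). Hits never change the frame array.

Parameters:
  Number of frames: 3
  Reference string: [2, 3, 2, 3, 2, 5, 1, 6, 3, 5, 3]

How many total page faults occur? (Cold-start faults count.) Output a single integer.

Step 0: ref 2 → FAULT, frames=[2,-,-]
Step 1: ref 3 → FAULT, frames=[2,3,-]
Step 2: ref 2 → HIT, frames=[2,3,-]
Step 3: ref 3 → HIT, frames=[2,3,-]
Step 4: ref 2 → HIT, frames=[2,3,-]
Step 5: ref 5 → FAULT, frames=[2,3,5]
Step 6: ref 1 → FAULT (evict 2), frames=[1,3,5]
Step 7: ref 6 → FAULT (evict 1), frames=[6,3,5]
Step 8: ref 3 → HIT, frames=[6,3,5]
Step 9: ref 5 → HIT, frames=[6,3,5]
Step 10: ref 3 → HIT, frames=[6,3,5]
Total faults: 5

Answer: 5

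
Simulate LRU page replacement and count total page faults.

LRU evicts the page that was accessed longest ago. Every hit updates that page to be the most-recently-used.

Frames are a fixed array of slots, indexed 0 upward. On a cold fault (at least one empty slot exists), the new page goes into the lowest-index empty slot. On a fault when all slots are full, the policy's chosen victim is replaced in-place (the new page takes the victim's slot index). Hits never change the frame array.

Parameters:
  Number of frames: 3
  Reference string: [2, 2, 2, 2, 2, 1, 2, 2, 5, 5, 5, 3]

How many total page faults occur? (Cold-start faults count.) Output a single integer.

Answer: 4

Derivation:
Step 0: ref 2 → FAULT, frames=[2,-,-]
Step 1: ref 2 → HIT, frames=[2,-,-]
Step 2: ref 2 → HIT, frames=[2,-,-]
Step 3: ref 2 → HIT, frames=[2,-,-]
Step 4: ref 2 → HIT, frames=[2,-,-]
Step 5: ref 1 → FAULT, frames=[2,1,-]
Step 6: ref 2 → HIT, frames=[2,1,-]
Step 7: ref 2 → HIT, frames=[2,1,-]
Step 8: ref 5 → FAULT, frames=[2,1,5]
Step 9: ref 5 → HIT, frames=[2,1,5]
Step 10: ref 5 → HIT, frames=[2,1,5]
Step 11: ref 3 → FAULT (evict 1), frames=[2,3,5]
Total faults: 4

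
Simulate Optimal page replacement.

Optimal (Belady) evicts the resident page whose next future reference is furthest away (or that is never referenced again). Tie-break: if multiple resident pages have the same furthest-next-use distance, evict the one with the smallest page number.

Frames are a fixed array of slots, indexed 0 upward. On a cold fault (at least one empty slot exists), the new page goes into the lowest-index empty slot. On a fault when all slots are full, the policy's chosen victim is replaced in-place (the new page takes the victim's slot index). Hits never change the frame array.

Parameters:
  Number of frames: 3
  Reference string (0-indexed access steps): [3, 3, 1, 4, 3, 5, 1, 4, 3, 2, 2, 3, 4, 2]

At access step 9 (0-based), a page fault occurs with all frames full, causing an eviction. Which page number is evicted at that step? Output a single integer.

Answer: 5

Derivation:
Step 0: ref 3 -> FAULT, frames=[3,-,-]
Step 1: ref 3 -> HIT, frames=[3,-,-]
Step 2: ref 1 -> FAULT, frames=[3,1,-]
Step 3: ref 4 -> FAULT, frames=[3,1,4]
Step 4: ref 3 -> HIT, frames=[3,1,4]
Step 5: ref 5 -> FAULT, evict 3, frames=[5,1,4]
Step 6: ref 1 -> HIT, frames=[5,1,4]
Step 7: ref 4 -> HIT, frames=[5,1,4]
Step 8: ref 3 -> FAULT, evict 1, frames=[5,3,4]
Step 9: ref 2 -> FAULT, evict 5, frames=[2,3,4]
At step 9: evicted page 5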